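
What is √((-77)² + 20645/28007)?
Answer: 2*√1162809665759/28007 ≈ 77.005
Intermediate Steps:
√((-77)² + 20645/28007) = √(5929 + 20645*(1/28007)) = √(5929 + 20645/28007) = √(166074148/28007) = 2*√1162809665759/28007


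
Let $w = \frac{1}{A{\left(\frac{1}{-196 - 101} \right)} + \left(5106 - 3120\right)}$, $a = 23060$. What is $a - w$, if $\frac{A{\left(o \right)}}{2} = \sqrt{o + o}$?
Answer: $\frac{13506544021679}{585713110} + \frac{3 i \sqrt{66}}{585713110} \approx 23060.0 + 4.1611 \cdot 10^{-8} i$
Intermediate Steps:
$A{\left(o \right)} = 2 \sqrt{2} \sqrt{o}$ ($A{\left(o \right)} = 2 \sqrt{o + o} = 2 \sqrt{2 o} = 2 \sqrt{2} \sqrt{o}$)
$w = \frac{1}{1986 + \frac{2 i \sqrt{66}}{99}}$ ($w = \frac{1}{2 \sqrt{2} \sqrt{\frac{1}{-196 - 101}} + \left(5106 - 3120\right)} = \frac{1}{2 \sqrt{2} \sqrt{\frac{1}{-297}} + 1986} = \frac{1}{2 \sqrt{2} \sqrt{- \frac{1}{297}} + 1986} = \frac{1}{2 \sqrt{2} \frac{i \sqrt{33}}{99} + 1986} = \frac{1}{\frac{2 i \sqrt{66}}{99} + 1986} = \frac{1}{1986 + \frac{2 i \sqrt{66}}{99}} \approx 0.00050352 - 4.2 \cdot 10^{-8} i$)
$a - w = 23060 - \left(\frac{294921}{585713110} - \frac{3 i \sqrt{66}}{585713110}\right) = \frac{13506544021679}{585713110} + \frac{3 i \sqrt{66}}{585713110}$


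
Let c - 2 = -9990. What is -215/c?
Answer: 215/9988 ≈ 0.021526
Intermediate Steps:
c = -9988 (c = 2 - 9990 = -9988)
-215/c = -215/(-9988) = -215*(-1/9988) = 215/9988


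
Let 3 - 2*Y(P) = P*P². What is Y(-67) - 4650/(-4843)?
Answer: 728309519/4843 ≈ 1.5038e+5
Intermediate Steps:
Y(P) = 3/2 - P³/2 (Y(P) = 3/2 - P*P²/2 = 3/2 - P³/2)
Y(-67) - 4650/(-4843) = (3/2 - ½*(-67)³) - 4650/(-4843) = (3/2 - ½*(-300763)) - 4650*(-1)/4843 = (3/2 + 300763/2) - 1*(-4650/4843) = 150383 + 4650/4843 = 728309519/4843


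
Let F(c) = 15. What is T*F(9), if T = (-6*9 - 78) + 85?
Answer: -705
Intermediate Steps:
T = -47 (T = (-54 - 78) + 85 = -132 + 85 = -47)
T*F(9) = -47*15 = -705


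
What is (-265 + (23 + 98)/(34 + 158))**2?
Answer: 2576476081/36864 ≈ 69891.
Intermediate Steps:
(-265 + (23 + 98)/(34 + 158))**2 = (-265 + 121/192)**2 = (-50759/192)**2 = 2576476081/36864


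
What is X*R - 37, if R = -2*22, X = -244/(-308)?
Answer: -503/7 ≈ -71.857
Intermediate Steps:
X = 61/77 (X = -244*(-1/308) = 61/77 ≈ 0.79221)
R = -44
X*R - 37 = (61/77)*(-44) - 37 = -244/7 - 37 = -503/7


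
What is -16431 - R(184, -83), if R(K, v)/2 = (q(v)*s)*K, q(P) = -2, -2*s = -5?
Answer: -14591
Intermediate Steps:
s = 5/2 (s = -½*(-5) = 5/2 ≈ 2.5000)
R(K, v) = -10*K (R(K, v) = 2*((-2*5/2)*K) = 2*(-5*K) = -10*K)
-16431 - R(184, -83) = -16431 - (-10)*184 = -16431 - 1*(-1840) = -16431 + 1840 = -14591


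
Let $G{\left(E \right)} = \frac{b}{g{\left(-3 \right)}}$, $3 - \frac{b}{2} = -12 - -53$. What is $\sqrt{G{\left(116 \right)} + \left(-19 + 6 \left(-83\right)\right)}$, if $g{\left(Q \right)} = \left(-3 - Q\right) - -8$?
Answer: $\frac{9 i \sqrt{26}}{2} \approx 22.946 i$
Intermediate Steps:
$g{\left(Q \right)} = 5 - Q$ ($g{\left(Q \right)} = \left(-3 - Q\right) + 8 = 5 - Q$)
$b = -76$ ($b = 6 - 2 \left(-12 - -53\right) = 6 - 2 \left(-12 + 53\right) = 6 - 82 = -76$)
$G{\left(E \right)} = - \frac{19}{2}$ ($G{\left(E \right)} = - \frac{76}{5 - -3} = - \frac{76}{5 + 3} = - \frac{76}{8} = \left(-76\right) \frac{1}{8} = - \frac{19}{2}$)
$\sqrt{G{\left(116 \right)} + \left(-19 + 6 \left(-83\right)\right)} = \sqrt{- \frac{19}{2} + \left(-19 + 6 \left(-83\right)\right)} = \sqrt{- \frac{19}{2} - 517} = \sqrt{- \frac{1053}{2}} = \frac{9 i \sqrt{26}}{2}$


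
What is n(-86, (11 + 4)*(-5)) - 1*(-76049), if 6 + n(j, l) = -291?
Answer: 75752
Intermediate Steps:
n(j, l) = -297 (n(j, l) = -6 - 291 = -297)
n(-86, (11 + 4)*(-5)) - 1*(-76049) = -297 - 1*(-76049) = -297 + 76049 = 75752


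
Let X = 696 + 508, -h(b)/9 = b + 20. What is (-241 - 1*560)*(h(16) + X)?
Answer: -704880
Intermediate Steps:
h(b) = -180 - 9*b (h(b) = -9*(b + 20) = -9*(20 + b) = -180 - 9*b)
X = 1204
(-241 - 1*560)*(h(16) + X) = (-241 - 1*560)*((-180 - 9*16) + 1204) = (-241 - 560)*((-180 - 144) + 1204) = -801*(-324 + 1204) = -801*880 = -704880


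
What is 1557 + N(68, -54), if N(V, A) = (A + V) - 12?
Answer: 1559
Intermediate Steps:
N(V, A) = -12 + A + V
1557 + N(68, -54) = 1557 + (-12 - 54 + 68) = 1557 + 2 = 1559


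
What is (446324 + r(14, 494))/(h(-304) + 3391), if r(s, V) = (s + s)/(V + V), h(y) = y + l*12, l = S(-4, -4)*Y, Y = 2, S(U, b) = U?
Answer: 36747345/246259 ≈ 149.22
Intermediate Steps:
l = -8 (l = -4*2 = -8)
h(y) = -96 + y (h(y) = y - 8*12 = y - 96 = -96 + y)
r(s, V) = s/V (r(s, V) = (2*s)/((2*V)) = (2*s)*(1/(2*V)) = s/V)
(446324 + r(14, 494))/(h(-304) + 3391) = (446324 + 14/494)/((-96 - 304) + 3391) = (446324 + 14*(1/494))/(-400 + 3391) = (446324 + 7/247)/2991 = (110242035/247)*(1/2991) = 36747345/246259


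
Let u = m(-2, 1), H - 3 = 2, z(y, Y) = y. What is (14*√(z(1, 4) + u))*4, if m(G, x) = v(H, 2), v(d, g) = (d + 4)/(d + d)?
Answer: 28*√190/5 ≈ 77.191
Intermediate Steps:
H = 5 (H = 3 + 2 = 5)
v(d, g) = (4 + d)/(2*d) (v(d, g) = (4 + d)/((2*d)) = (4 + d)*(1/(2*d)) = (4 + d)/(2*d))
m(G, x) = 9/10 (m(G, x) = (½)*(4 + 5)/5 = (½)*(⅕)*9 = 9/10)
u = 9/10 ≈ 0.90000
(14*√(z(1, 4) + u))*4 = (14*√(1 + 9/10))*4 = (14*√(19/10))*4 = (14*(√190/10))*4 = (7*√190/5)*4 = 28*√190/5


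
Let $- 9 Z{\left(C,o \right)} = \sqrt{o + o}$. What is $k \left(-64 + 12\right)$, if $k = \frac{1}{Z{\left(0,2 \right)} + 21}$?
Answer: $- \frac{468}{187} \approx -2.5027$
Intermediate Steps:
$Z{\left(C,o \right)} = - \frac{\sqrt{2} \sqrt{o}}{9}$ ($Z{\left(C,o \right)} = - \frac{\sqrt{o + o}}{9} = - \frac{\sqrt{2 o}}{9} = - \frac{\sqrt{2} \sqrt{o}}{9}$)
$k = \frac{9}{187}$ ($k = \frac{1}{- \frac{\sqrt{2} \sqrt{2}}{9} + 21} = \frac{1}{- \frac{2}{9} + 21} = \frac{1}{\frac{187}{9}} = \frac{9}{187} \approx 0.048128$)
$k \left(-64 + 12\right) = \frac{9 \left(-64 + 12\right)}{187} = \frac{9}{187} \left(-52\right) = - \frac{468}{187}$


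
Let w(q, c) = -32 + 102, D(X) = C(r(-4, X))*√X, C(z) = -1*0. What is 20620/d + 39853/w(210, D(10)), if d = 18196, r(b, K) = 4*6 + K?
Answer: 181652147/318430 ≈ 570.46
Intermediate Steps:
r(b, K) = 24 + K
C(z) = 0
D(X) = 0 (D(X) = 0*√X = 0)
w(q, c) = 70
20620/d + 39853/w(210, D(10)) = 20620/18196 + 39853/70 = 20620*(1/18196) + 39853*(1/70) = 5155/4549 + 39853/70 = 181652147/318430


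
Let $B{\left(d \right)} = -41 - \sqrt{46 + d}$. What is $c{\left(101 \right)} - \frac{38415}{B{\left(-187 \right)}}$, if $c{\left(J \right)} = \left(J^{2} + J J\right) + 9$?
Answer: $\frac{38763857}{1822} - \frac{38415 i \sqrt{141}}{1822} \approx 21275.0 - 250.36 i$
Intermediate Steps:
$c{\left(J \right)} = 9 + 2 J^{2}$ ($c{\left(J \right)} = \left(J^{2} + J^{2}\right) + 9 = 2 J^{2} + 9 = 9 + 2 J^{2}$)
$c{\left(101 \right)} - \frac{38415}{B{\left(-187 \right)}} = \left(9 + 2 \cdot 101^{2}\right) - \frac{38415}{-41 - \sqrt{46 - 187}} = \left(9 + 2 \cdot 10201\right) - \frac{38415}{-41 - \sqrt{-141}} = \left(9 + 20402\right) - \frac{38415}{-41 - i \sqrt{141}} = 20411 - \frac{38415}{-41 - i \sqrt{141}}$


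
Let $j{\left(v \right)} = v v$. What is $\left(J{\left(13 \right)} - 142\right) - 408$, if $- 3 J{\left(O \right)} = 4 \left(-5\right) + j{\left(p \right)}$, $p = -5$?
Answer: $- \frac{1655}{3} \approx -551.67$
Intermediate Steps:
$j{\left(v \right)} = v^{2}$
$J{\left(O \right)} = - \frac{5}{3}$ ($J{\left(O \right)} = - \frac{4 \left(-5\right) + \left(-5\right)^{2}}{3} = - \frac{-20 + 25}{3} = \left(- \frac{1}{3}\right) 5 = - \frac{5}{3}$)
$\left(J{\left(13 \right)} - 142\right) - 408 = \left(- \frac{5}{3} - 142\right) - 408 = - \frac{431}{3} - 408 = - \frac{1655}{3}$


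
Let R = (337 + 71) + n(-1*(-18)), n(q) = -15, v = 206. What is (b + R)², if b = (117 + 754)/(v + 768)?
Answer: 147189624409/948676 ≈ 1.5515e+5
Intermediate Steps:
R = 393 (R = (337 + 71) - 15 = 408 - 15 = 393)
b = 871/974 (b = (117 + 754)/(206 + 768) = 871/974 ≈ 0.89425)
(b + R)² = (871/974 + 393)² = (383653/974)² = 147189624409/948676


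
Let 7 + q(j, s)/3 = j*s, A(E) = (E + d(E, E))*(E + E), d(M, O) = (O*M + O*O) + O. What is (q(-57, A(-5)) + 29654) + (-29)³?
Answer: 73644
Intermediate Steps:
d(M, O) = O + O² + M*O (d(M, O) = (M*O + O²) + O = (O² + M*O) + O = O + O² + M*O)
A(E) = 2*E*(E + E*(1 + 2*E)) (A(E) = (E + E*(1 + E + E))*(E + E) = (E + E*(1 + 2*E))*(2*E) = 2*E*(E + E*(1 + 2*E)))
q(j, s) = -21 + 3*j*s (q(j, s) = -21 + 3*(j*s) = -21 + 3*j*s)
(q(-57, A(-5)) + 29654) + (-29)³ = ((-21 + 3*(-57)*(4*(-5)²*(1 - 5))) + 29654) + (-29)³ = ((-21 + 3*(-57)*(4*25*(-4))) + 29654) - 24389 = ((-21 + 3*(-57)*(-400)) + 29654) - 24389 = ((-21 + 68400) + 29654) - 24389 = (68379 + 29654) - 24389 = 98033 - 24389 = 73644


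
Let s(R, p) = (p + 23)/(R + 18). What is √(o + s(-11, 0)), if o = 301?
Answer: √14910/7 ≈ 17.444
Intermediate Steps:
s(R, p) = (23 + p)/(18 + R)
√(o + s(-11, 0)) = √(301 + (23 + 0)/(18 - 11)) = √(301 + 23/7) = √(2130/7) = √14910/7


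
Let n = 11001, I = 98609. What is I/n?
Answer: 98609/11001 ≈ 8.9636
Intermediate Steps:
I/n = 98609/11001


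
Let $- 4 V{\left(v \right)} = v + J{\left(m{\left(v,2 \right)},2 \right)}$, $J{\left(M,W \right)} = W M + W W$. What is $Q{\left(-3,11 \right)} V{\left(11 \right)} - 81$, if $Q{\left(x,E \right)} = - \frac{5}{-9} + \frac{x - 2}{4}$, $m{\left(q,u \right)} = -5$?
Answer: $- \frac{11539}{144} \approx -80.132$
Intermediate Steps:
$J{\left(M,W \right)} = W^{2} + M W$ ($J{\left(M,W \right)} = M W + W^{2} = W^{2} + M W$)
$Q{\left(x,E \right)} = \frac{1}{18} + \frac{x}{4}$ ($Q{\left(x,E \right)} = \left(-5\right) \left(- \frac{1}{9}\right) + \left(-2 + x\right) \frac{1}{4} = \frac{5}{9} + \left(- \frac{1}{2} + \frac{x}{4}\right) = \frac{1}{18} + \frac{x}{4}$)
$V{\left(v \right)} = \frac{3}{2} - \frac{v}{4}$ ($V{\left(v \right)} = - \frac{v + 2 \left(-5 + 2\right)}{4} = - \frac{v + 2 \left(-3\right)}{4} = - \frac{v - 6}{4} = - \frac{-6 + v}{4} = \frac{3}{2} - \frac{v}{4}$)
$Q{\left(-3,11 \right)} V{\left(11 \right)} - 81 = \left(\frac{1}{18} + \frac{1}{4} \left(-3\right)\right) \left(\frac{3}{2} - \frac{11}{4}\right) - 81 = \left(\frac{1}{18} - \frac{3}{4}\right) \left(\frac{3}{2} - \frac{11}{4}\right) - 81 = \left(- \frac{25}{36}\right) \left(- \frac{5}{4}\right) - 81 = \frac{125}{144} - 81 = - \frac{11539}{144}$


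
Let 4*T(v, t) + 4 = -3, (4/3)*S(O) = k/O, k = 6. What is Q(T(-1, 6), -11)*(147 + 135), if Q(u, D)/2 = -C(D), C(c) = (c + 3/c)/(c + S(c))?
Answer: -139872/251 ≈ -557.26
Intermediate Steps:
S(O) = 9/(2*O) (S(O) = 3*(6/O)/4 = 9/(2*O))
C(c) = (c + 3/c)/(c + 9/(2*c))
T(v, t) = -7/4 (T(v, t) = -1 + (¼)*(-3) = -1 - ¾ = -7/4)
Q(u, D) = -4*(3 + D²)/(9 + 2*D²) (Q(u, D) = 2*(-2*(3 + D²)/(9 + 2*D²)) = -4*(3 + D²)/(9 + 2*D²))
Q(T(-1, 6), -11)*(147 + 135) = (4*(-3 - 1*(-11)²)/(9 + 2*(-11)²))*(147 + 135) = (4*(-3 - 1*121)/(9 + 2*121))*282 = (4*(-3 - 121)/(9 + 242))*282 = (4*(-124)/251)*282 = (4*(1/251)*(-124))*282 = -496/251*282 = -139872/251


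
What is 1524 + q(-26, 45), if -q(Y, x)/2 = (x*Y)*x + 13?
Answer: 106798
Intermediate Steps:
q(Y, x) = -26 - 2*Y*x² (q(Y, x) = -2*((x*Y)*x + 13) = -2*((Y*x)*x + 13) = -2*(Y*x² + 13) = -2*(13 + Y*x²) = -26 - 2*Y*x²)
1524 + q(-26, 45) = 1524 + (-26 - 2*(-26)*45²) = 1524 + (-26 - 2*(-26)*2025) = 1524 + (-26 + 105300) = 1524 + 105274 = 106798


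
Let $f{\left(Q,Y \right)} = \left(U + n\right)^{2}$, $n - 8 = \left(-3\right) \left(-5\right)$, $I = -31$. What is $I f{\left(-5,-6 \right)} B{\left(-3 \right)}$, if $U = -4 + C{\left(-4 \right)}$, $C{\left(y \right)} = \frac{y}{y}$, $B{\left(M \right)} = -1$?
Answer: $12400$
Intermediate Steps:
$C{\left(y \right)} = 1$
$U = -3$ ($U = -4 + 1 = -3$)
$n = 23$ ($n = 8 - -15 = 8 + 15 = 23$)
$f{\left(Q,Y \right)} = 400$ ($f{\left(Q,Y \right)} = \left(-3 + 23\right)^{2} = 20^{2} = 400$)
$I f{\left(-5,-6 \right)} B{\left(-3 \right)} = \left(-31\right) 400 \left(-1\right) = \left(-12400\right) \left(-1\right) = 12400$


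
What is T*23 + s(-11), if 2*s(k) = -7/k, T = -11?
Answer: -5559/22 ≈ -252.68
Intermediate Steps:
s(k) = -7/(2*k) (s(k) = (-7/k)/2 = -7/(2*k))
T*23 + s(-11) = -11*23 - 7/2/(-11) = -253 - 7/2*(-1/11) = -253 + 7/22 = -5559/22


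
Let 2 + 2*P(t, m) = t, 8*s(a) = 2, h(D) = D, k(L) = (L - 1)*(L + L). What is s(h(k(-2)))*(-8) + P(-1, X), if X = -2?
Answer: -7/2 ≈ -3.5000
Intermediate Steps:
k(L) = 2*L*(-1 + L) (k(L) = (-1 + L)*(2*L) = 2*L*(-1 + L))
s(a) = ¼ (s(a) = (⅛)*2 = ¼)
P(t, m) = -1 + t/2
s(h(k(-2)))*(-8) + P(-1, X) = (¼)*(-8) + (-1 + (½)*(-1)) = -2 + (-1 - ½) = -2 - 3/2 = -7/2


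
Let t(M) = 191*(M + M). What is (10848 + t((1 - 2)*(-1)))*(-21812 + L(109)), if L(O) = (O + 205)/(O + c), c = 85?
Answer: -23758266610/97 ≈ -2.4493e+8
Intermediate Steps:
L(O) = (205 + O)/(85 + O) (L(O) = (O + 205)/(O + 85) = (205 + O)/(85 + O))
t(M) = 382*M (t(M) = 191*(2*M) = 382*M)
(10848 + t((1 - 2)*(-1)))*(-21812 + L(109)) = (10848 + 382*((1 - 2)*(-1)))*(-21812 + (205 + 109)/(85 + 109)) = (10848 + 382*(-1*(-1)))*(-21812 + 314/194) = (10848 + 382*1)*(-21812 + (1/194)*314) = (10848 + 382)*(-21812 + 157/97) = 11230*(-2115607/97) = -23758266610/97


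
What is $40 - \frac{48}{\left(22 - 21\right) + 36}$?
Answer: $\frac{1432}{37} \approx 38.703$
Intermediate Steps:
$40 - \frac{48}{\left(22 - 21\right) + 36} = 40 - \frac{48}{1 + 36} = 40 - \frac{48}{37} = \frac{1432}{37}$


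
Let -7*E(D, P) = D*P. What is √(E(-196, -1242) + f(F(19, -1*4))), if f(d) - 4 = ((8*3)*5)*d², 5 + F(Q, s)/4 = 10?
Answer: 2*√3307 ≈ 115.01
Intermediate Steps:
F(Q, s) = 20 (F(Q, s) = -20 + 4*10 = -20 + 40 = 20)
E(D, P) = -D*P/7
f(d) = 4 + 120*d² (f(d) = 4 + ((8*3)*5)*d² = 4 + (24*5)*d² = 4 + 120*d²)
√(E(-196, -1242) + f(F(19, -1*4))) = √(-⅐*(-196)*(-1242) + (4 + 120*20²)) = √(-34776 + (4 + 120*400)) = √(-34776 + (4 + 48000)) = √(-34776 + 48004) = √13228 = 2*√3307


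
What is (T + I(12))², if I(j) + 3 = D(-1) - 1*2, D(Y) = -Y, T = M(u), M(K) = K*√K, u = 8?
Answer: 528 - 128*√2 ≈ 346.98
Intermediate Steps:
M(K) = K^(3/2)
T = 16*√2 (T = 8^(3/2) = 16*√2 ≈ 22.627)
I(j) = -4 (I(j) = -3 + (-1*(-1) - 1*2) = -3 + (1 - 2) = -3 - 1 = -4)
(T + I(12))² = (16*√2 - 4)² = (-4 + 16*√2)²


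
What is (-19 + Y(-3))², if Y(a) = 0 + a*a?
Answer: 100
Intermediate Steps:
Y(a) = a² (Y(a) = 0 + a² = a²)
(-19 + Y(-3))² = (-19 + (-3)²)² = (-19 + 9)² = (-10)² = 100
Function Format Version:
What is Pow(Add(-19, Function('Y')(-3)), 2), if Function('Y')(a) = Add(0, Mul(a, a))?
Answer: 100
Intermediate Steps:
Function('Y')(a) = Pow(a, 2) (Function('Y')(a) = Add(0, Pow(a, 2)) = Pow(a, 2))
Pow(Add(-19, Function('Y')(-3)), 2) = Pow(Add(-19, Pow(-3, 2)), 2) = Pow(Add(-19, 9), 2) = Pow(-10, 2) = 100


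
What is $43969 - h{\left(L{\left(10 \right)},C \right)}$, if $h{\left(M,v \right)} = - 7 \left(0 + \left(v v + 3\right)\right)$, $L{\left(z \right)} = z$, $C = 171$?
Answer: $248677$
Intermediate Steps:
$h{\left(M,v \right)} = -21 - 7 v^{2}$ ($h{\left(M,v \right)} = - 7 \left(0 + \left(v^{2} + 3\right)\right) = - 7 \left(0 + \left(3 + v^{2}\right)\right) = - 7 \left(3 + v^{2}\right) = -21 - 7 v^{2}$)
$43969 - h{\left(L{\left(10 \right)},C \right)} = 43969 - \left(-21 - 7 \cdot 171^{2}\right) = 43969 - \left(-21 - 204687\right) = 43969 - -204708 = 43969 + 204708 = 248677$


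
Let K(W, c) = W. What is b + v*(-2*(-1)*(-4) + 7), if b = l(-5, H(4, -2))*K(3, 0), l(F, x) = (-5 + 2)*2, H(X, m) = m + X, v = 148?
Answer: -166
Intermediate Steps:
H(X, m) = X + m
l(F, x) = -6 (l(F, x) = -3*2 = -6)
b = -18 (b = -6*3 = -18)
b + v*(-2*(-1)*(-4) + 7) = -18 + 148*(-2*(-1)*(-4) + 7) = -18 + 148*(2*(-4) + 7) = -18 + 148*(-8 + 7) = -18 + 148*(-1) = -18 - 148 = -166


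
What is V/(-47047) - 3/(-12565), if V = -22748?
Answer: 79019/163345 ≈ 0.48376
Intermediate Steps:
V/(-47047) - 3/(-12565) = -22748/(-47047) - 3/(-12565) = -22748*(-1/47047) - 3*(-1/12565) = 44/91 + 3/12565 = 79019/163345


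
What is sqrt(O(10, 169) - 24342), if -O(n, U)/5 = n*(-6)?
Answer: I*sqrt(24042) ≈ 155.05*I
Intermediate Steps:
O(n, U) = 30*n (O(n, U) = -5*n*(-6) = -(-30)*n = 30*n)
sqrt(O(10, 169) - 24342) = sqrt(30*10 - 24342) = sqrt(300 - 24342) = sqrt(-24042) = I*sqrt(24042)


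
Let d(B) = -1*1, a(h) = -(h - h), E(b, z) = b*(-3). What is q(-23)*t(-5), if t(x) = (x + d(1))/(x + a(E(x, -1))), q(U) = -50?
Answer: -60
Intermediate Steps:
E(b, z) = -3*b
a(h) = 0 (a(h) = -1*0 = 0)
d(B) = -1
t(x) = (-1 + x)/x (t(x) = (x - 1)/(x + 0) = (-1 + x)/x)
q(-23)*t(-5) = -50*(-1 - 5)/(-5) = -(-10)*(-6) = -50*6/5 = -60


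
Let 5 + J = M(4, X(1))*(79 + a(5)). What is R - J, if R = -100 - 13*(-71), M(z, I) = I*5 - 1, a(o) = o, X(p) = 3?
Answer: -348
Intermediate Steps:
M(z, I) = -1 + 5*I (M(z, I) = 5*I - 1 = -1 + 5*I)
R = 823 (R = -100 + 923 = 823)
J = 1171 (J = -5 + (-1 + 5*3)*(79 + 5) = -5 + (-1 + 15)*84 = -5 + 14*84 = -5 + 1176 = 1171)
R - J = 823 - 1*1171 = 823 - 1171 = -348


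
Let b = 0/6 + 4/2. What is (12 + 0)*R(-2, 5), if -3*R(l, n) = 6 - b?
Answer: -16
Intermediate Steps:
b = 2 (b = 0*(⅙) + 4*(½) = 0 + 2 = 2)
R(l, n) = -4/3 (R(l, n) = -(6 - 1*2)/3 = -(6 - 2)/3 = -⅓*4 = -4/3)
(12 + 0)*R(-2, 5) = (12 + 0)*(-4/3) = 12*(-4/3) = -16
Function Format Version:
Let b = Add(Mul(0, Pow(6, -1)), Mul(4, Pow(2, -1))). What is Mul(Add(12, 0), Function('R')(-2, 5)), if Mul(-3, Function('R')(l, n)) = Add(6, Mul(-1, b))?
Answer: -16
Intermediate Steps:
b = 2 (b = Add(Mul(0, Rational(1, 6)), Mul(4, Rational(1, 2))) = Add(0, 2) = 2)
Function('R')(l, n) = Rational(-4, 3) (Function('R')(l, n) = Mul(Rational(-1, 3), Add(6, Mul(-1, 2))) = Mul(Rational(-1, 3), Add(6, -2)) = Mul(Rational(-1, 3), 4) = Rational(-4, 3))
Mul(Add(12, 0), Function('R')(-2, 5)) = Mul(Add(12, 0), Rational(-4, 3)) = Mul(12, Rational(-4, 3)) = -16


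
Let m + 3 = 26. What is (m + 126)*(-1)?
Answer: -149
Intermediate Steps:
m = 23 (m = -3 + 26 = 23)
(m + 126)*(-1) = (23 + 126)*(-1) = 149*(-1) = -149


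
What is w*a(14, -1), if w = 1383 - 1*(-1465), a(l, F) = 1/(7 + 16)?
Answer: 2848/23 ≈ 123.83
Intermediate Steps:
a(l, F) = 1/23
w = 2848 (w = 1383 + 1465 = 2848)
w*a(14, -1) = 2848*(1/23) = 2848/23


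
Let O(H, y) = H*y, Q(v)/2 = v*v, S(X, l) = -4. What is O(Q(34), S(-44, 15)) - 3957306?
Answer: -3966554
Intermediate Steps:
Q(v) = 2*v² (Q(v) = 2*(v*v) = 2*v²)
O(Q(34), S(-44, 15)) - 3957306 = (2*34²)*(-4) - 3957306 = (2*1156)*(-4) - 3957306 = 2312*(-4) - 3957306 = -9248 - 3957306 = -3966554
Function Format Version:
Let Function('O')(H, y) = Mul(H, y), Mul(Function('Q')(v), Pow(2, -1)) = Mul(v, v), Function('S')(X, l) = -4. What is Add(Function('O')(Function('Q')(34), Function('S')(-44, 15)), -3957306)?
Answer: -3966554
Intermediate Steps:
Function('Q')(v) = Mul(2, Pow(v, 2)) (Function('Q')(v) = Mul(2, Mul(v, v)) = Mul(2, Pow(v, 2)))
Add(Function('O')(Function('Q')(34), Function('S')(-44, 15)), -3957306) = Add(Mul(Mul(2, Pow(34, 2)), -4), -3957306) = Add(Mul(Mul(2, 1156), -4), -3957306) = Add(Mul(2312, -4), -3957306) = Add(-9248, -3957306) = -3966554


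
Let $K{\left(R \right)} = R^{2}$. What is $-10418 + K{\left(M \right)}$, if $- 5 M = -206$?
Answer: $- \frac{218014}{25} \approx -8720.6$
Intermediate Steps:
$M = \frac{206}{5}$ ($M = \left(- \frac{1}{5}\right) \left(-206\right) = \frac{206}{5} \approx 41.2$)
$-10418 + K{\left(M \right)} = -10418 + \left(\frac{206}{5}\right)^{2} = -10418 + \frac{42436}{25} = - \frac{218014}{25}$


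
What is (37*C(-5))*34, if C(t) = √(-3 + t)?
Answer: 2516*I*√2 ≈ 3558.2*I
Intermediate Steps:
(37*C(-5))*34 = (37*√(-3 - 5))*34 = (37*√(-8))*34 = (37*(2*I*√2))*34 = (74*I*√2)*34 = 2516*I*√2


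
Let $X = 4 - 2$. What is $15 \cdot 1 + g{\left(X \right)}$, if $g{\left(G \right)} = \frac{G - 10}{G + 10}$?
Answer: $\frac{43}{3} \approx 14.333$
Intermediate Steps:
$X = 2$
$g{\left(G \right)} = \frac{-10 + G}{10 + G}$
$15 \cdot 1 + g{\left(X \right)} = 15 \cdot 1 + \frac{-10 + 2}{10 + 2} = 15 + \frac{1}{12} \left(-8\right) = 15 - \frac{2}{3} = \frac{43}{3}$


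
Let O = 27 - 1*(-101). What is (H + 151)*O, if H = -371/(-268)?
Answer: 1306848/67 ≈ 19505.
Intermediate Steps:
H = 371/268 (H = -371*(-1/268) = 371/268 ≈ 1.3843)
O = 128 (O = 27 + 101 = 128)
(H + 151)*O = (371/268 + 151)*128 = (40839/268)*128 = 1306848/67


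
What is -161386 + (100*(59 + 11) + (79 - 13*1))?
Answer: -154320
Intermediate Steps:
-161386 + (100*(59 + 11) + (79 - 13*1)) = -161386 + (100*70 + (79 - 13)) = -161386 + (7000 + 66) = -161386 + 7066 = -154320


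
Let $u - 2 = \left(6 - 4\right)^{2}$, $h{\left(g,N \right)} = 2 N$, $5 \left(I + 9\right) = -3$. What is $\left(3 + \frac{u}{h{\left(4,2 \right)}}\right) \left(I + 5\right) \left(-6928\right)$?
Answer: $\frac{717048}{5} \approx 1.4341 \cdot 10^{5}$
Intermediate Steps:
$I = - \frac{48}{5}$ ($I = -9 + \frac{1}{5} \left(-3\right) = -9 - \frac{3}{5} = - \frac{48}{5} \approx -9.6$)
$u = 6$ ($u = 2 + \left(6 - 4\right)^{2} = 2 + 2^{2} = 2 + 4 = 6$)
$\left(3 + \frac{u}{h{\left(4,2 \right)}}\right) \left(I + 5\right) \left(-6928\right) = \left(3 + \frac{6}{2 \cdot 2}\right) \left(- \frac{48}{5} + 5\right) \left(-6928\right) = \left(3 + \frac{6}{4}\right) \left(- \frac{23}{5}\right) \left(-6928\right) = \left(3 + 6 \cdot \frac{1}{4}\right) \left(- \frac{23}{5}\right) \left(-6928\right) = \left(3 + \frac{3}{2}\right) \left(- \frac{23}{5}\right) \left(-6928\right) = \frac{9}{2} \left(- \frac{23}{5}\right) \left(-6928\right) = \left(- \frac{207}{10}\right) \left(-6928\right) = \frac{717048}{5}$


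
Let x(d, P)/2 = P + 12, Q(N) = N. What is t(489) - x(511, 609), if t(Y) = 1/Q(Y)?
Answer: -607337/489 ≈ -1242.0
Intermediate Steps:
x(d, P) = 24 + 2*P (x(d, P) = 2*(P + 12) = 2*(12 + P) = 24 + 2*P)
t(Y) = 1/Y
t(489) - x(511, 609) = 1/489 - (24 + 2*609) = 1/489 - (24 + 1218) = 1/489 - 1*1242 = 1/489 - 1242 = -607337/489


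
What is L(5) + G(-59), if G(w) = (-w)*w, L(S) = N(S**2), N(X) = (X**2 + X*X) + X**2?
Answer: -1606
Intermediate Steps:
N(X) = 3*X**2 (N(X) = (X**2 + X**2) + X**2 = 2*X**2 + X**2 = 3*X**2)
L(S) = 3*S**4 (L(S) = 3*(S**2)**2 = 3*S**4)
G(w) = -w**2
L(5) + G(-59) = 3*5**4 - 1*(-59)**2 = 3*625 - 1*3481 = 1875 - 3481 = -1606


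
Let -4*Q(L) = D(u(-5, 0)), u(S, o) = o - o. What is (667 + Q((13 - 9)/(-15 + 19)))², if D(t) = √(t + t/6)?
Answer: 444889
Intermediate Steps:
u(S, o) = 0
D(t) = √42*√t/6 (D(t) = √(t + t*(⅙)) = √(t + t/6) = √(7*t/6) = √42*√t/6)
Q(L) = 0 (Q(L) = -√42*√0/24 = -√42*0/24 = -¼*0 = 0)
(667 + Q((13 - 9)/(-15 + 19)))² = (667 + 0)² = 667² = 444889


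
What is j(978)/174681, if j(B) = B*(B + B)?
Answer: 212552/19409 ≈ 10.951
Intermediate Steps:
j(B) = 2*B**2 (j(B) = B*(2*B) = 2*B**2)
j(978)/174681 = (2*978**2)/174681 = (2*956484)*(1/174681) = 1912968*(1/174681) = 212552/19409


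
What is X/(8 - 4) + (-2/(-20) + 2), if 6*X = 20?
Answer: 44/15 ≈ 2.9333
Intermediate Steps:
X = 10/3 (X = (⅙)*20 = 10/3 ≈ 3.3333)
X/(8 - 4) + (-2/(-20) + 2) = 10/(3*(8 - 4)) + (-2/(-20) + 2) = (10/3)/4 + (-2*(-1/20) + 2) = (10/3)*(¼) + (⅒ + 2) = ⅚ + 21/10 = 44/15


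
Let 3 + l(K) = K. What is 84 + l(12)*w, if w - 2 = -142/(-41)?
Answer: 5460/41 ≈ 133.17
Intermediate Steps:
l(K) = -3 + K
w = 224/41 (w = 2 - 142/(-41) = 2 - 142*(-1/41) = 2 + 142/41 = 224/41 ≈ 5.4634)
84 + l(12)*w = 84 + (-3 + 12)*(224/41) = 84 + 9*(224/41) = 84 + 2016/41 = 5460/41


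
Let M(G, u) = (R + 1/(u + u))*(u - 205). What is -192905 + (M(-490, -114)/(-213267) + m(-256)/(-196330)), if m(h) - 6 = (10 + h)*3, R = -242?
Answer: -920787614100639479/4773260952540 ≈ -1.9291e+5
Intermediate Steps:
M(G, u) = (-242 + 1/(2*u))*(-205 + u) (M(G, u) = (-242 + 1/(u + u))*(u - 205) = (-242 + 1/(2*u))*(-205 + u))
m(h) = 36 + 3*h (m(h) = 6 + (10 + h)*3 = 6 + (30 + 3*h) = 36 + 3*h)
-192905 + (M(-490, -114)/(-213267) + m(-256)/(-196330)) = -192905 + (((½)*(-205 - 114*(99221 - 484*(-114)))/(-114))/(-213267) + (36 + 3*(-256))/(-196330)) = -192905 + (((½)*(-1/114)*(-205 - 114*(99221 + 55176)))*(-1/213267) + (36 - 768)*(-1/196330)) = -192905 + (((½)*(-1/114)*(-205 - 114*154397))*(-1/213267) - 732*(-1/196330)) = -192905 + (((½)*(-1/114)*(-205 - 17601258))*(-1/213267) + 366/98165) = -192905 + (((½)*(-1/114)*(-17601463))*(-1/213267) + 366/98165) = -192905 + ((17601463/228)*(-1/213267) + 366/98165) = -192905 + (-17601463/48624876 + 366/98165) = -192905 - 1710050910779/4773260952540 = -920787614100639479/4773260952540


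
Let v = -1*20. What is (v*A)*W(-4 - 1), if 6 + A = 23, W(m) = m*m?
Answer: -8500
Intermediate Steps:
W(m) = m²
v = -20
A = 17 (A = -6 + 23 = 17)
(v*A)*W(-4 - 1) = (-20*17)*(-4 - 1)² = -340*(-5)² = -340*25 = -8500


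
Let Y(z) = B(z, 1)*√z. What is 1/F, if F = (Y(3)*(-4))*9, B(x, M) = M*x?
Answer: -√3/324 ≈ -0.0053458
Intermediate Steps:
Y(z) = z^(3/2) (Y(z) = (1*z)*√z = z*√z = z^(3/2))
F = -108*√3 (F = (3^(3/2)*(-4))*9 = ((3*√3)*(-4))*9 = -12*√3*9 = -108*√3 ≈ -187.06)
1/F = 1/(-108*√3) = -√3/324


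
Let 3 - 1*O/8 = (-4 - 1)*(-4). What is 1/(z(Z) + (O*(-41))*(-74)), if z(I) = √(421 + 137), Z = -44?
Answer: -206312/85129282409 - 3*√62/170258564818 ≈ -2.4237e-6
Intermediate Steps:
O = -136 (O = 24 - 8*(-4 - 1)*(-4) = 24 - (-40)*(-4) = 24 - 8*20 = 24 - 160 = -136)
z(I) = 3*√62 (z(I) = √558 = 3*√62)
1/(z(Z) + (O*(-41))*(-74)) = 1/(3*√62 - 136*(-41)*(-74)) = 1/(3*√62 + 5576*(-74)) = 1/(3*√62 - 412624) = 1/(-412624 + 3*√62)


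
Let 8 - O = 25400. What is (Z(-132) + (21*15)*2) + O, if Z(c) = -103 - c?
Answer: -24733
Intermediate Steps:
O = -25392 (O = 8 - 1*25400 = 8 - 25400 = -25392)
(Z(-132) + (21*15)*2) + O = ((-103 - 1*(-132)) + (21*15)*2) - 25392 = ((-103 + 132) + 315*2) - 25392 = (29 + 630) - 25392 = 659 - 25392 = -24733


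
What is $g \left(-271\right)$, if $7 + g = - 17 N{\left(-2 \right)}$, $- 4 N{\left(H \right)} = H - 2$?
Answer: $6504$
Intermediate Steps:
$N{\left(H \right)} = \frac{1}{2} - \frac{H}{4}$ ($N{\left(H \right)} = - \frac{H - 2}{4} = - \frac{-2 + H}{4} = \frac{1}{2} - \frac{H}{4}$)
$g = -24$ ($g = -7 - 17 \left(\frac{1}{2} - - \frac{1}{2}\right) = -7 - 17 \left(\frac{1}{2} + \frac{1}{2}\right) = -7 - 17 = -24$)
$g \left(-271\right) = \left(-24\right) \left(-271\right) = 6504$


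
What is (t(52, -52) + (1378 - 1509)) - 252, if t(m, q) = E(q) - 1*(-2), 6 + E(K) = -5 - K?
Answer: -340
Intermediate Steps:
E(K) = -11 - K (E(K) = -6 + (-5 - K) = -11 - K)
t(m, q) = -9 - q (t(m, q) = (-11 - q) - 1*(-2) = (-11 - q) + 2 = -9 - q)
(t(52, -52) + (1378 - 1509)) - 252 = ((-9 - 1*(-52)) + (1378 - 1509)) - 252 = ((-9 + 52) - 131) - 252 = (43 - 131) - 252 = -88 - 252 = -340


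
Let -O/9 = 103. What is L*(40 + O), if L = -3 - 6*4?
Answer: 23949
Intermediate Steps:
O = -927 (O = -9*103 = -927)
L = -27 (L = -3 - 24 = -27)
L*(40 + O) = -27*(40 - 927) = -27*(-887) = 23949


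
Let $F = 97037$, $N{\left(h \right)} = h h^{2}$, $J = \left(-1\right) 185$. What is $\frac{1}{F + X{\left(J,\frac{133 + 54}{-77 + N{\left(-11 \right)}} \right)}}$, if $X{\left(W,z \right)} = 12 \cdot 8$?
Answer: $\frac{1}{97133} \approx 1.0295 \cdot 10^{-5}$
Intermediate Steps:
$J = -185$
$N{\left(h \right)} = h^{3}$
$X{\left(W,z \right)} = 96$
$\frac{1}{F + X{\left(J,\frac{133 + 54}{-77 + N{\left(-11 \right)}} \right)}} = \frac{1}{97037 + 96} = \frac{1}{97133}$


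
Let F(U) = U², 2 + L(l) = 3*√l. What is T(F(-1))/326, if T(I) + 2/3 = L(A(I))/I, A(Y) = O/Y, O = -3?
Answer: -4/489 + 3*I*√3/326 ≈ -0.00818 + 0.015939*I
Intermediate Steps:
A(Y) = -3/Y
L(l) = -2 + 3*√l
T(I) = -⅔ + (-2 + 3*√3*√(-1/I))/I (T(I) = -⅔ + (-2 + 3*√(-3/I))/I = -⅔ + (-2 + 3*(√3*√(-1/I)))/I = -⅔ + (-2 + 3*√3*√(-1/I))/I)
T(F(-1))/326 = ((-6 - 2*(-1)² + 9*√3*√(-1/((-1)²)))/(3*((-1)²)))/326 = ((⅓)*(-6 - 2*1 + 9*√3*√(-1/1))/1)*(1/326) = ((⅓)*1*(-6 - 2 + 9*√3*√(-1*1)))*(1/326) = ((⅓)*1*(-6 - 2 + 9*√3*√(-1)))*(1/326) = ((⅓)*1*(-6 - 2 + 9*√3*I))*(1/326) = ((⅓)*1*(-6 - 2 + 9*I*√3))*(1/326) = ((⅓)*1*(-8 + 9*I*√3))*(1/326) = (-8/3 + 3*I*√3)*(1/326) = -4/489 + 3*I*√3/326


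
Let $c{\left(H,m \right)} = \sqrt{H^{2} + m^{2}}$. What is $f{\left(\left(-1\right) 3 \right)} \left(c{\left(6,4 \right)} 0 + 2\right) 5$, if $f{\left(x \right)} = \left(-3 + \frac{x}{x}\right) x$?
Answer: $60$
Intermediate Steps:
$f{\left(x \right)} = - 2 x$ ($f{\left(x \right)} = \left(-3 + 1\right) x = - 2 x$)
$f{\left(\left(-1\right) 3 \right)} \left(c{\left(6,4 \right)} 0 + 2\right) 5 = - 2 \left(\left(-1\right) 3\right) \left(\sqrt{6^{2} + 4^{2}} \cdot 0 + 2\right) 5 = \left(-2\right) \left(-3\right) \left(\sqrt{36 + 16} \cdot 0 + 2\right) 5 = 6 \left(\sqrt{52} \cdot 0 + 2\right) 5 = 6 \left(2 \sqrt{13} \cdot 0 + 2\right) 5 = 6 \left(0 + 2\right) 5 = 6 \cdot 2 \cdot 5 = 12 \cdot 5 = 60$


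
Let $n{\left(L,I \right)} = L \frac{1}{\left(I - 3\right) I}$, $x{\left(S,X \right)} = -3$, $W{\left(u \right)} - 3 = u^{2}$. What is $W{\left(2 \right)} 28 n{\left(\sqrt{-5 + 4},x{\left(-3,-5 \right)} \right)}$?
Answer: $\frac{98 i}{9} \approx 10.889 i$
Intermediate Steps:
$W{\left(u \right)} = 3 + u^{2}$
$n{\left(L,I \right)} = \frac{L}{I \left(-3 + I\right)}$ ($n{\left(L,I \right)} = L \frac{1}{\left(-3 + I\right) I} = L \frac{1}{I \left(-3 + I\right)} = \frac{L}{I \left(-3 + I\right)}$)
$W{\left(2 \right)} 28 n{\left(\sqrt{-5 + 4},x{\left(-3,-5 \right)} \right)} = \left(3 + 2^{2}\right) 28 \frac{\sqrt{-5 + 4}}{\left(-3\right) \left(-3 - 3\right)} = \left(3 + 4\right) 28 \sqrt{-1} \left(- \frac{1}{3}\right) \frac{1}{-6} = 7 \cdot 28 i \left(- \frac{1}{3}\right) \left(- \frac{1}{6}\right) = 196 \frac{i}{18} = \frac{98 i}{9}$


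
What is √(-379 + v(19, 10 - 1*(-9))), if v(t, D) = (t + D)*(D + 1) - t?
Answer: √362 ≈ 19.026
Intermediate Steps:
v(t, D) = -t + (1 + D)*(D + t) (v(t, D) = (D + t)*(1 + D) - t = (1 + D)*(D + t) - t = -t + (1 + D)*(D + t))
√(-379 + v(19, 10 - 1*(-9))) = √(-379 + (10 - 1*(-9))*(1 + (10 - 1*(-9)) + 19)) = √(-379 + (10 + 9)*(1 + (10 + 9) + 19)) = √(-379 + 19*(1 + 19 + 19)) = √(-379 + 19*39) = √(-379 + 741) = √362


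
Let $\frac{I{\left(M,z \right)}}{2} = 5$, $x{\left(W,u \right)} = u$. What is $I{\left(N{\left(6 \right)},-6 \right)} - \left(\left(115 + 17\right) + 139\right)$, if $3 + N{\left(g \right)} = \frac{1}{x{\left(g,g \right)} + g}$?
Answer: $-261$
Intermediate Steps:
$N{\left(g \right)} = -3 + \frac{1}{2 g}$ ($N{\left(g \right)} = -3 + \frac{1}{g + g} = -3 + \frac{1}{2 g}$)
$I{\left(M,z \right)} = 10$ ($I{\left(M,z \right)} = 2 \cdot 5 = 10$)
$I{\left(N{\left(6 \right)},-6 \right)} - \left(\left(115 + 17\right) + 139\right) = 10 - \left(\left(115 + 17\right) + 139\right) = 10 - \left(132 + 139\right) = 10 - 271 = -261$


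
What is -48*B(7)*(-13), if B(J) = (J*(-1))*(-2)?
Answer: 8736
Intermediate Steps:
B(J) = 2*J (B(J) = -J*(-2) = 2*J)
-48*B(7)*(-13) = -96*7*(-13) = -48*14*(-13) = -672*(-13) = 8736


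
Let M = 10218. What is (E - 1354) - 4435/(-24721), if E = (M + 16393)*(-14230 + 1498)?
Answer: -8375786428491/24721 ≈ -3.3881e+8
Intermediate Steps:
E = -338811252 (E = (10218 + 16393)*(-14230 + 1498) = 26611*(-12732) = -338811252)
(E - 1354) - 4435/(-24721) = (-338811252 - 1354) - 4435/(-24721) = -338812606 - 4435*(-1/24721) = -338812606 + 4435/24721 = -8375786428491/24721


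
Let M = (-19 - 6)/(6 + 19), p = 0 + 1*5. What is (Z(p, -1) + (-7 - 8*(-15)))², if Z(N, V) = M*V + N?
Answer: 14161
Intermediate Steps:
p = 5 (p = 0 + 5 = 5)
M = -1 (M = -25/25 = -25*1/25 = -1)
Z(N, V) = N - V (Z(N, V) = -V + N = N - V)
(Z(p, -1) + (-7 - 8*(-15)))² = ((5 - 1*(-1)) + (-7 - 8*(-15)))² = ((5 + 1) + (-7 + 120))² = (6 + 113)² = 119² = 14161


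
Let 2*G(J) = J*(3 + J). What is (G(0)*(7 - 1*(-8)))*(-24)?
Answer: 0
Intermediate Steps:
G(J) = J*(3 + J)/2 (G(J) = (J*(3 + J))/2 = J*(3 + J)/2)
(G(0)*(7 - 1*(-8)))*(-24) = (((1/2)*0*(3 + 0))*(7 - 1*(-8)))*(-24) = (((1/2)*0*3)*(7 + 8))*(-24) = (0*15)*(-24) = 0*(-24) = 0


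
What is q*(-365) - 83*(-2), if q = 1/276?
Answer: 45451/276 ≈ 164.68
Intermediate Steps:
q = 1/276 ≈ 0.0036232
q*(-365) - 83*(-2) = (1/276)*(-365) - 83*(-2) = -365/276 + 166 = 45451/276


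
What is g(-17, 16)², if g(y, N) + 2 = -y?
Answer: 225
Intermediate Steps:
g(y, N) = -2 - y
g(-17, 16)² = (-2 - 1*(-17))² = (-2 + 17)² = 15² = 225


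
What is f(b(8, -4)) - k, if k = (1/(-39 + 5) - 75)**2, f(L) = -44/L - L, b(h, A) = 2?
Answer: -6535345/1156 ≈ -5653.4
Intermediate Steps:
f(L) = -L - 44/L
k = 6507601/1156 (k = (1/(-34) - 75)**2 = (-1/34 - 75)**2 = (-2551/34)**2 = 6507601/1156 ≈ 5629.4)
f(b(8, -4)) - k = (-1*2 - 44/2) - 1*6507601/1156 = (-2 - 44*1/2) - 6507601/1156 = (-2 - 22) - 6507601/1156 = -24 - 6507601/1156 = -6535345/1156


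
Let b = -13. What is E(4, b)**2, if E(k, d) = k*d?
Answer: 2704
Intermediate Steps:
E(k, d) = d*k
E(4, b)**2 = (-13*4)**2 = (-52)**2 = 2704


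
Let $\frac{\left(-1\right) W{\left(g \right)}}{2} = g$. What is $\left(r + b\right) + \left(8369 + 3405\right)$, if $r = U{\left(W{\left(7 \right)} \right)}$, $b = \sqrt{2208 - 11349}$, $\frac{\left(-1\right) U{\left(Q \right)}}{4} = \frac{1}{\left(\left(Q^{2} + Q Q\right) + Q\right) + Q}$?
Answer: $\frac{1071433}{91} + i \sqrt{9141} \approx 11774.0 + 95.609 i$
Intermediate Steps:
$W{\left(g \right)} = - 2 g$
$U{\left(Q \right)} = - \frac{4}{2 Q + 2 Q^{2}}$ ($U{\left(Q \right)} = - \frac{4}{\left(\left(Q^{2} + Q Q\right) + Q\right) + Q} = - \frac{4}{\left(\left(Q^{2} + Q^{2}\right) + Q\right) + Q} = - \frac{4}{\left(2 Q^{2} + Q\right) + Q} = - \frac{4}{\left(Q + 2 Q^{2}\right) + Q} = - \frac{4}{2 Q + 2 Q^{2}}$)
$b = i \sqrt{9141}$ ($b = \sqrt{-9141} = i \sqrt{9141} \approx 95.609 i$)
$r = - \frac{1}{91}$ ($r = - \frac{2}{\left(-2\right) 7 \left(1 - 14\right)} = - \frac{2}{\left(-14\right) \left(1 - 14\right)} = \left(-2\right) \left(- \frac{1}{14}\right) \frac{1}{-13} = \left(-2\right) \left(- \frac{1}{14}\right) \left(- \frac{1}{13}\right) = - \frac{1}{91} \approx -0.010989$)
$\left(r + b\right) + \left(8369 + 3405\right) = \left(- \frac{1}{91} + i \sqrt{9141}\right) + \left(8369 + 3405\right) = \left(- \frac{1}{91} + i \sqrt{9141}\right) + 11774 = \frac{1071433}{91} + i \sqrt{9141}$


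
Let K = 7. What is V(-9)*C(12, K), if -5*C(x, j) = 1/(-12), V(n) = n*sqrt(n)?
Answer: -9*I/20 ≈ -0.45*I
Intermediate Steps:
V(n) = n**(3/2)
C(x, j) = 1/60 (C(x, j) = -1/5/(-12) = -1/5*(-1/12) = 1/60)
V(-9)*C(12, K) = (-9)**(3/2)*(1/60) = -27*I*(1/60) = -9*I/20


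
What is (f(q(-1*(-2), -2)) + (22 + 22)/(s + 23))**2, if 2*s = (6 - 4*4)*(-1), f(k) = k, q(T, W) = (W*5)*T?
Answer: 16641/49 ≈ 339.61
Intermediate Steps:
q(T, W) = 5*T*W (q(T, W) = (5*W)*T = 5*T*W)
s = 5 (s = ((6 - 4*4)*(-1))/2 = ((6 - 16)*(-1))/2 = (-10*(-1))/2 = (1/2)*10 = 5)
(f(q(-1*(-2), -2)) + (22 + 22)/(s + 23))**2 = (5*(-1*(-2))*(-2) + (22 + 22)/(5 + 23))**2 = (5*2*(-2) + 44/28)**2 = (-20 + 44*(1/28))**2 = (-20 + 11/7)**2 = (-129/7)**2 = 16641/49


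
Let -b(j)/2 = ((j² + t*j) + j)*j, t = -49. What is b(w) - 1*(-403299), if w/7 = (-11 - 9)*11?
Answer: 7532604899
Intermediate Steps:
w = -1540 (w = 7*((-11 - 9)*11) = 7*(-20*11) = 7*(-220) = -1540)
b(j) = -2*j*(j² - 48*j) (b(j) = -2*((j² - 49*j) + j)*j = -2*(j² - 48*j)*j = -2*j*(j² - 48*j))
b(w) - 1*(-403299) = 2*(-1540)²*(48 - 1*(-1540)) - 1*(-403299) = 2*2371600*(48 + 1540) + 403299 = 2*2371600*1588 + 403299 = 7532201600 + 403299 = 7532604899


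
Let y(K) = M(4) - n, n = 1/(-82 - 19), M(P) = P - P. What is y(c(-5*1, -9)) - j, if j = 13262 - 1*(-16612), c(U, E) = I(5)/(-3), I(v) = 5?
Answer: -3017273/101 ≈ -29874.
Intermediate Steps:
c(U, E) = -5/3 (c(U, E) = 5/(-3) = 5*(-⅓) = -5/3)
M(P) = 0
n = -1/101 (n = 1/(-101) = -1/101 ≈ -0.0099010)
y(K) = 1/101 (y(K) = 0 - 1*(-1/101) = 0 + 1/101 = 1/101)
j = 29874 (j = 13262 + 16612 = 29874)
y(c(-5*1, -9)) - j = 1/101 - 1*29874 = 1/101 - 29874 = -3017273/101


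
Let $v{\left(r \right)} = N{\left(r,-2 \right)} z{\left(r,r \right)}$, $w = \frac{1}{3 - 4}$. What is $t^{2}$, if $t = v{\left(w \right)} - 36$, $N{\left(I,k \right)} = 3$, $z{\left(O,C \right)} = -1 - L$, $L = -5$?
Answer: $576$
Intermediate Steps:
$w = -1$ ($w = \frac{1}{-1} = -1$)
$z{\left(O,C \right)} = 4$ ($z{\left(O,C \right)} = -1 - -5 = -1 + 5 = 4$)
$v{\left(r \right)} = 12$ ($v{\left(r \right)} = 3 \cdot 4 = 12$)
$t = -24$ ($t = 12 - 36 = -24$)
$t^{2} = \left(-24\right)^{2} = 576$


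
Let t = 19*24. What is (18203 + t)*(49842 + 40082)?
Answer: 1677891916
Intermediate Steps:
t = 456
(18203 + t)*(49842 + 40082) = (18203 + 456)*(49842 + 40082) = 18659*89924 = 1677891916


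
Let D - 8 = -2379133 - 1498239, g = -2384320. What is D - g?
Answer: -1493044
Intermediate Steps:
D = -3877364 (D = 8 + (-2379133 - 1498239) = 8 - 3877372 = -3877364)
D - g = -3877364 - 1*(-2384320) = -3877364 + 2384320 = -1493044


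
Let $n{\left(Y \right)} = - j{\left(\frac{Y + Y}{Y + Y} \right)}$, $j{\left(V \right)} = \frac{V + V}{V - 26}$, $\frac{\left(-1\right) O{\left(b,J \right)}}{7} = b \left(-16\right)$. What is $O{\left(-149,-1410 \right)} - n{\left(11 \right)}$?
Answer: $- \frac{417202}{25} \approx -16688.0$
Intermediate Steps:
$O{\left(b,J \right)} = 112 b$ ($O{\left(b,J \right)} = - 7 b \left(-16\right) = - 7 \left(- 16 b\right) = 112 b$)
$j{\left(V \right)} = \frac{2 V}{-26 + V}$
$n{\left(Y \right)} = \frac{2}{25}$ ($n{\left(Y \right)} = - \frac{2 \frac{Y + Y}{Y + Y}}{-26 + \frac{Y + Y}{Y + Y}} = - \frac{2 \frac{2 Y}{2 Y}}{-26 + \frac{2 Y}{2 Y}} = - \frac{2 \cdot 2 Y \frac{1}{2 Y}}{-26 + 2 Y \frac{1}{2 Y}} = - \frac{2 \cdot 1}{-26 + 1} = - \frac{2 \cdot 1}{-25} = - \frac{2 \cdot 1 \left(-1\right)}{25} = \left(-1\right) \left(- \frac{2}{25}\right) = \frac{2}{25}$)
$O{\left(-149,-1410 \right)} - n{\left(11 \right)} = 112 \left(-149\right) - \frac{2}{25} = -16688 - \frac{2}{25} = - \frac{417202}{25}$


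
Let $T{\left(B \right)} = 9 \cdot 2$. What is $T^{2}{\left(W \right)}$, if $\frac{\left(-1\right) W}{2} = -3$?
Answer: $324$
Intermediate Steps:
$W = 6$ ($W = \left(-2\right) \left(-3\right) = 6$)
$T{\left(B \right)} = 18$
$T^{2}{\left(W \right)} = 18^{2} = 324$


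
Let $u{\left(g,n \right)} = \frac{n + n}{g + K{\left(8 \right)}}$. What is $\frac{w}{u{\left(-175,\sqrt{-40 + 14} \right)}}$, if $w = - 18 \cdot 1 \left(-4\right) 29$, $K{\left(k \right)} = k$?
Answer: $\frac{87174 i \sqrt{26}}{13} \approx 34192.0 i$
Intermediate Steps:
$u{\left(g,n \right)} = \frac{2 n}{8 + g}$ ($u{\left(g,n \right)} = \frac{n + n}{g + 8} = \frac{2 n}{8 + g}$)
$w = 2088$ ($w = \left(-18\right) \left(-4\right) 29 = 72 \cdot 29 = 2088$)
$\frac{w}{u{\left(-175,\sqrt{-40 + 14} \right)}} = \frac{2088}{2 \sqrt{-40 + 14} \frac{1}{8 - 175}} = \frac{2088}{2 \sqrt{-26} \frac{1}{-167}} = \frac{2088}{2 i \sqrt{26} \left(- \frac{1}{167}\right)} = \frac{2088}{\left(- \frac{2}{167}\right) i \sqrt{26}} = 2088 \frac{167 i \sqrt{26}}{52} = \frac{87174 i \sqrt{26}}{13}$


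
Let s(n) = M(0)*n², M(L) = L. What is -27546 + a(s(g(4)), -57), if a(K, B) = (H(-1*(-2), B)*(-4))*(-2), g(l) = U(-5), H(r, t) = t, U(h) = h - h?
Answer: -28002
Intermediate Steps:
U(h) = 0
g(l) = 0
s(n) = 0 (s(n) = 0*n² = 0)
a(K, B) = 8*B (a(K, B) = (B*(-4))*(-2) = -4*B*(-2) = 8*B)
-27546 + a(s(g(4)), -57) = -27546 + 8*(-57) = -27546 - 456 = -28002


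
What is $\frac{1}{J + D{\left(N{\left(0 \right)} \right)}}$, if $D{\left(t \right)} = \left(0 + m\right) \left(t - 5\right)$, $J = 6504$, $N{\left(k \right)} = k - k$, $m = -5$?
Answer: $\frac{1}{6529} \approx 0.00015316$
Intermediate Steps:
$N{\left(k \right)} = 0$
$D{\left(t \right)} = 25 - 5 t$ ($D{\left(t \right)} = \left(0 - 5\right) \left(t - 5\right) = - 5 \left(-5 + t\right) = 25 - 5 t$)
$\frac{1}{J + D{\left(N{\left(0 \right)} \right)}} = \frac{1}{6504 + \left(25 - 0\right)} = \frac{1}{6504 + \left(25 + 0\right)} = \frac{1}{6504 + 25} = \frac{1}{6529}$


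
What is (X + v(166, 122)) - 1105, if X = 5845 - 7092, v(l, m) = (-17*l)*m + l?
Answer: -346470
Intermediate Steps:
v(l, m) = l - 17*l*m (v(l, m) = -17*l*m + l = l - 17*l*m)
X = -1247
(X + v(166, 122)) - 1105 = (-1247 + 166*(1 - 17*122)) - 1105 = (-1247 + 166*(1 - 2074)) - 1105 = (-1247 + 166*(-2073)) - 1105 = (-1247 - 344118) - 1105 = -345365 - 1105 = -346470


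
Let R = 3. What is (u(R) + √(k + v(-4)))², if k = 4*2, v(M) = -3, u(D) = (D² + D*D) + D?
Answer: (21 + √5)² ≈ 539.92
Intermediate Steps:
u(D) = D + 2*D² (u(D) = (D² + D²) + D = 2*D² + D = D + 2*D²)
k = 8
(u(R) + √(k + v(-4)))² = (3*(1 + 2*3) + √(8 - 3))² = (3*(1 + 6) + √5)² = (3*7 + √5)² = (21 + √5)²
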